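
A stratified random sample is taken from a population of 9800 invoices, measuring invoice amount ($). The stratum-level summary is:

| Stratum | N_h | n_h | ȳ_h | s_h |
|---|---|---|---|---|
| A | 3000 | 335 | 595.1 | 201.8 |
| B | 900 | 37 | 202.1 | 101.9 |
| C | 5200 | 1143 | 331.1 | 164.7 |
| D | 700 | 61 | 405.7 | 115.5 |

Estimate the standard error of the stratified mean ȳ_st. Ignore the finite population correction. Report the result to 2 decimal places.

SE(ȳ_st) ≈ 4.64

V̂(ȳ_st) = Σ W_h² s_h²/n_h, with W_h = N_h/N and N = 9800:
  stratum A: (3000/9800)²·201.8²/335 = 11.3917
  stratum B: (900/9800)²·101.9²/37 = 2.3669
  stratum C: (5200/9800)²·164.7²/1143 = 6.68183
  stratum D: (700/9800)²·115.5²/61 = 1.11578
V̂(ȳ_st) = 21.5562
SE(ȳ_st) = √21.5562 = 4.64286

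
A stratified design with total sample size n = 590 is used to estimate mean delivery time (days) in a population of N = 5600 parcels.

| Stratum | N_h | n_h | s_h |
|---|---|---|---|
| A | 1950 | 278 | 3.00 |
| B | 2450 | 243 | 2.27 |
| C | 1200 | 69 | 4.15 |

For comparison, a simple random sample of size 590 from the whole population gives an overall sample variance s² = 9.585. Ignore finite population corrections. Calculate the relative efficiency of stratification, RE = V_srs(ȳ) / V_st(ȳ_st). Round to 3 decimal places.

RE ≈ 0.835

V̂(ȳ_st) = Σ W_h² s_h²/n_h, with W_h = N_h/N and N = 5600:
  stratum A: (1950/5600)²·3.00²/278 = 0.00392546
  stratum B: (2450/5600)²·2.27²/243 = 0.00405884
  stratum C: (1200/5600)²·4.15²/69 = 0.0114613
V_st = 0.0194456
V_srs = s²/n = 9.585/590 = 0.0162458
Relative efficiency = V_srs / V_st = 0.0162458/0.0194456 = 0.8354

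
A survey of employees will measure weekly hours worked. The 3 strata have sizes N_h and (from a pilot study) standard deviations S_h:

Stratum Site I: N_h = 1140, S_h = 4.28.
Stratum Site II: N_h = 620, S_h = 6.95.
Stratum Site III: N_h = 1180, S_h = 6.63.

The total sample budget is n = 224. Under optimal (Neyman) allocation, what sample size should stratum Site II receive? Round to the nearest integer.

Neyman allocation: n_h = n · N_h S_h / Σ N_i S_i, with n = 224.
  stratum Site I: N_h·S_h = 1140·4.28 = 4879.20
  stratum Site II: N_h·S_h = 620·6.95 = 4309.00
  stratum Site III: N_h·S_h = 1180·6.63 = 7823.40
Σ N_h S_h = 17011.60
n for stratum Site II = 224·4309.00/17011.60 = 56.739 → 57

57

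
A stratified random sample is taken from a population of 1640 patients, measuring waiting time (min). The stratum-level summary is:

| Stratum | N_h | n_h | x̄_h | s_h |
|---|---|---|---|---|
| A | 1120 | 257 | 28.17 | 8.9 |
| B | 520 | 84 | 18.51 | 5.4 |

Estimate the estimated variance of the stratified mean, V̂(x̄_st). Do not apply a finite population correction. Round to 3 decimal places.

V̂(x̄_st) = Σ W_h² s_h²/n_h, with W_h = N_h/N and N = 1640:
  stratum A: (1120/1640)²·8.9²/257 = 0.143746
  stratum B: (520/1640)²·5.4²/84 = 0.0349001
V̂(x̄_st) = 0.178646

V̂(x̄_st) ≈ 0.179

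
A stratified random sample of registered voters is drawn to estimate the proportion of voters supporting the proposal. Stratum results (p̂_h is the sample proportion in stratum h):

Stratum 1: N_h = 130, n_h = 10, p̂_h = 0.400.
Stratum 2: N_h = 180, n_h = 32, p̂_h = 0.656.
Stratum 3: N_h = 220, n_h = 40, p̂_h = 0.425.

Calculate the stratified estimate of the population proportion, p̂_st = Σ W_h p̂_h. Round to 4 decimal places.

p̂_st ≈ 0.4973

N = 530; stratum weights W_h = N_h/N.
p̂_st = Σ W_h p̂_h = (130·0.400 + 180·0.656 + 220·0.425)/530 = 0.49732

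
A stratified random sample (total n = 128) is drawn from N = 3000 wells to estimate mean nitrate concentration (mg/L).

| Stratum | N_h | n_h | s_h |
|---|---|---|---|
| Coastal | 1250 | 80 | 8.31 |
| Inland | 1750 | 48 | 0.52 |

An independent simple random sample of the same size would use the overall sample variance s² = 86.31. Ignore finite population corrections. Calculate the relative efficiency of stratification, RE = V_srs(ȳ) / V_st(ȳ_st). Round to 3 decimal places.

RE ≈ 4.443

V̂(ȳ_st) = Σ W_h² s_h²/n_h, with W_h = N_h/N and N = 3000:
  stratum Coastal: (1250/3000)²·8.31²/80 = 0.149861
  stratum Inland: (1750/3000)²·0.52²/48 = 0.0019169
V_st = 0.151778
V_srs = s²/n = 86.31/128 = 0.674297
Relative efficiency = V_srs / V_st = 0.674297/0.151778 = 4.4426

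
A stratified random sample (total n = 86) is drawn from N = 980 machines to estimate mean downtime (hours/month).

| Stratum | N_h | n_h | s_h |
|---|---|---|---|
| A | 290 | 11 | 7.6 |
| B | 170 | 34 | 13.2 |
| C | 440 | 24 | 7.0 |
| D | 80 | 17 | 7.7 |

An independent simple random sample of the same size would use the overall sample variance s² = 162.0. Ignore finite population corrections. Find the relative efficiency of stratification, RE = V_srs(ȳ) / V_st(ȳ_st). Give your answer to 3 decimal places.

RE ≈ 1.796

V̂(ȳ_st) = Σ W_h² s_h²/n_h, with W_h = N_h/N and N = 980:
  stratum A: (290/980)²·7.6²/11 = 0.45981
  stratum B: (170/980)²·13.2²/34 = 0.154211
  stratum C: (440/980)²·7.0²/24 = 0.411565
  stratum D: (80/980)²·7.7²/17 = 0.0232413
V_st = 1.04883
V_srs = s²/n = 162.0/86 = 1.88372
Relative efficiency = V_srs / V_st = 1.88372/1.04883 = 1.7960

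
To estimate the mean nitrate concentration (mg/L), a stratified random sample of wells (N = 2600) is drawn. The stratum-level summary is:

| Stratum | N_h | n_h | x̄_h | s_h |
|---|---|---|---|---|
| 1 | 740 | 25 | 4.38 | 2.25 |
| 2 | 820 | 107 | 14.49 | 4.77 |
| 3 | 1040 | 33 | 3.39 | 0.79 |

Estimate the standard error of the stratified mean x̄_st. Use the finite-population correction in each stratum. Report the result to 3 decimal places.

V̂(x̄_st) = Σ W_h² (1 − n_h/N_h) s_h²/n_h, with W_h = N_h/N and N = 2600:
  stratum 1: (740/2600)²·(1 − 25/740)·2.25²/25 = 0.0158495
  stratum 2: (820/2600)²·(1 − 107/820)·4.77²/107 = 0.0183912
  stratum 3: (1040/2600)²·(1 − 33/1040)·0.79²/33 = 0.00292992
V̂(x̄_st) = 0.0371706
SE(x̄_st) = √0.0371706 = 0.192797

SE(x̄_st) ≈ 0.193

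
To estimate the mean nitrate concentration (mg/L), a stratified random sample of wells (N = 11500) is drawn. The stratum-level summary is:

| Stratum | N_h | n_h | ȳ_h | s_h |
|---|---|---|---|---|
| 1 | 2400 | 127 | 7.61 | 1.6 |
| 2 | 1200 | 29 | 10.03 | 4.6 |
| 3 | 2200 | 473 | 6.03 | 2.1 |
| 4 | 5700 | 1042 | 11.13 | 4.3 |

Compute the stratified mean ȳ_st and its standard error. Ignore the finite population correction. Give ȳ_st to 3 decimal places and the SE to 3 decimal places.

ȳ_st ≈ 9.305, SE ≈ 0.116

ȳ_st = Σ W_h ȳ_h = (2400·7.61 + 1200·10.03 + 2200·6.03 + 5700·11.13)/11500 = 9.30496
V̂(ȳ_st) = Σ W_h² s_h²/n_h, with W_h = N_h/N and N = 11500:
  stratum 1: (2400/11500)²·1.6²/127 = 0.000877936
  stratum 2: (1200/11500)²·4.6²/29 = 0.00794483
  stratum 3: (2200/11500)²·2.1²/473 = 0.000341214
  stratum 4: (5700/11500)²·4.3²/1042 = 0.00435936
V̂(ȳ_st) = 0.0135233
SE(ȳ_st) = √0.0135233 = 0.11629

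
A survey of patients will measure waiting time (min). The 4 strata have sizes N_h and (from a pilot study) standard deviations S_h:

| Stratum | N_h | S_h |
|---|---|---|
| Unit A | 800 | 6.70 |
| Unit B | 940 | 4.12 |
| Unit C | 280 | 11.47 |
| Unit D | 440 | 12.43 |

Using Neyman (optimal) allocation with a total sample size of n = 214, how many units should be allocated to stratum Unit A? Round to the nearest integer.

64

Neyman allocation: n_h = n · N_h S_h / Σ N_i S_i, with n = 214.
  stratum Unit A: N_h·S_h = 800·6.70 = 5360.00
  stratum Unit B: N_h·S_h = 940·4.12 = 3872.80
  stratum Unit C: N_h·S_h = 280·11.47 = 3211.60
  stratum Unit D: N_h·S_h = 440·12.43 = 5469.20
Σ N_h S_h = 17913.60
n for stratum Unit A = 214·5360.00/17913.60 = 64.032 → 64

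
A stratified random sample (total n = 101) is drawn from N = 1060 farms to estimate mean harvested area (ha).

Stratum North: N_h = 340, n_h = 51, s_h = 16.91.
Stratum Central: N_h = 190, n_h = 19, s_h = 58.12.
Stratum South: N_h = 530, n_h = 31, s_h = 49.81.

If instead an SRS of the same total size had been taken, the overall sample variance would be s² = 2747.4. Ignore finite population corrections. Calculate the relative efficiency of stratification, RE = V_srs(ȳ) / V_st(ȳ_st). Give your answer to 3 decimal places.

RE ≈ 1.034

V̂(ȳ_st) = Σ W_h² s_h²/n_h, with W_h = N_h/N and N = 1060:
  stratum North: (340/1060)²·16.91²/51 = 0.57685
  stratum Central: (190/1060)²·58.12²/19 = 5.71206
  stratum South: (530/1060)²·49.81²/31 = 20.0084
V_st = 26.2973
V_srs = s²/n = 2747.4/101 = 27.202
Relative efficiency = V_srs / V_st = 27.202/26.2973 = 1.0344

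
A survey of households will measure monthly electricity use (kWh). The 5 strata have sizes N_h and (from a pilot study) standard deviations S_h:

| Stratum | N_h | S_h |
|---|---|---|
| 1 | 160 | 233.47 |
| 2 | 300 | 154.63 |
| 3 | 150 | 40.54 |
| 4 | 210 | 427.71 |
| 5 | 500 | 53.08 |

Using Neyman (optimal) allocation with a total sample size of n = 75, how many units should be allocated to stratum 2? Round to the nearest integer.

17

Neyman allocation: n_h = n · N_h S_h / Σ N_i S_i, with n = 75.
  stratum 1: N_h·S_h = 160·233.47 = 37355.20
  stratum 2: N_h·S_h = 300·154.63 = 46389.00
  stratum 3: N_h·S_h = 150·40.54 = 6081.00
  stratum 4: N_h·S_h = 210·427.71 = 89819.10
  stratum 5: N_h·S_h = 500·53.08 = 26540.00
Σ N_h S_h = 206184.30
n for stratum 2 = 75·46389.00/206184.30 = 16.874 → 17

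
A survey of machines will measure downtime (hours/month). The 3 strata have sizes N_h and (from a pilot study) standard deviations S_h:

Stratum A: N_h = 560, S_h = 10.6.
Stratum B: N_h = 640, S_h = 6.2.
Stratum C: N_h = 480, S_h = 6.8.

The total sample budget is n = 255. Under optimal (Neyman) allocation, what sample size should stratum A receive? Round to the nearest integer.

115

Neyman allocation: n_h = n · N_h S_h / Σ N_i S_i, with n = 255.
  stratum A: N_h·S_h = 560·10.6 = 5936.00
  stratum B: N_h·S_h = 640·6.2 = 3968.00
  stratum C: N_h·S_h = 480·6.8 = 3264.00
Σ N_h S_h = 13168.00
n for stratum A = 255·5936.00/13168.00 = 114.951 → 115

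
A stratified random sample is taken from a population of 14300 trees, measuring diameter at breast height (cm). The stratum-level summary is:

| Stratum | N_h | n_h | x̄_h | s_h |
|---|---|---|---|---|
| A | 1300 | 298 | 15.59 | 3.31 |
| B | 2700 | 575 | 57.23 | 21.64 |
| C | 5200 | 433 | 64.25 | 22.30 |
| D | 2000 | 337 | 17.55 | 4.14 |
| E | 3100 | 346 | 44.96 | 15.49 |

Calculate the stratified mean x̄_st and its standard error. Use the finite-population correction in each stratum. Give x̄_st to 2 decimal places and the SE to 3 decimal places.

x̄_st ≈ 47.79, SE ≈ 0.438

x̄_st = Σ W_h x̄_h = (1300·15.59 + 2700·57.23 + 5200·64.25 + 2000·17.55 + 3100·44.96)/14300 = 47.78769
V̂(x̄_st) = Σ W_h² (1 − n_h/N_h) s_h²/n_h, with W_h = N_h/N and N = 14300:
  stratum A: (1300/14300)²·(1 − 298/1300)·3.31²/298 = 0.000234196
  stratum B: (2700/14300)²·(1 − 575/2700)·21.64²/575 = 0.0228506
  stratum C: (5200/14300)²·(1 − 433/5200)·22.30²/433 = 0.139219
  stratum D: (2000/14300)²·(1 − 337/2000)·4.14²/337 = 0.00082722
  stratum E: (3100/14300)²·(1 − 346/3100)·15.49²/346 = 0.0289521
V̂(x̄_st) = 0.192083
SE(x̄_st) = √0.192083 = 0.438273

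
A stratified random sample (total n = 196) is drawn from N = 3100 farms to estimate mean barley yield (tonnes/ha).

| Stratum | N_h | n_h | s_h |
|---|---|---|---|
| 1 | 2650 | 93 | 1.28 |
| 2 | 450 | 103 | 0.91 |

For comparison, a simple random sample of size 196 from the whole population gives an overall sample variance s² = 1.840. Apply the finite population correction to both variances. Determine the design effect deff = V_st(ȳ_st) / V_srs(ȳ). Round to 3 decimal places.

V̂(ȳ_st) = Σ W_h² (1 − n_h/N_h) s_h²/n_h, with W_h = N_h/N and N = 3100:
  stratum 1: (2650/3100)²·(1 − 93/2650)·1.28²/93 = 0.012422
  stratum 2: (450/3100)²·(1 − 103/450)·0.91²/103 = 0.000130636
V_st = 0.0125526
V_srs = (1 − 196/3100)·1.840/196 = 0.00879421
deff = V_st / V_srs = 0.0125526/0.00879421 = 1.4274

deff ≈ 1.427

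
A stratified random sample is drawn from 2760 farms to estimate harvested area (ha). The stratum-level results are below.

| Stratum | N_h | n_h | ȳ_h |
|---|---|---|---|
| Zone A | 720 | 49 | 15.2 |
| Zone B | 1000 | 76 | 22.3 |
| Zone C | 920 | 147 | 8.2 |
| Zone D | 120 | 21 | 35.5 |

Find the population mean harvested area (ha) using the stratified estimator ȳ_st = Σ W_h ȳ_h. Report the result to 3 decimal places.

ȳ_st ≈ 16.322

N = Σ N_h = 2760. Stratum weights W_h = N_h/N.
ȳ_st = (720·15.2 + 1000·22.3 + 920·8.2 + 120·35.5) / 2760 = 16.32174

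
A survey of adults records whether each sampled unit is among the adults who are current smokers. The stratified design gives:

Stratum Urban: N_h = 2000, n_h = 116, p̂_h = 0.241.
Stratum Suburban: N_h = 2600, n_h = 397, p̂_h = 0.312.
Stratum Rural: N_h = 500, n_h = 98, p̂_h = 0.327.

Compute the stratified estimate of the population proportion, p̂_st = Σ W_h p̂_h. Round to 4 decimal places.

p̂_st ≈ 0.2856

N = 5100; stratum weights W_h = N_h/N.
p̂_st = Σ W_h p̂_h = (2000·0.241 + 2600·0.312 + 500·0.327)/5100 = 0.28563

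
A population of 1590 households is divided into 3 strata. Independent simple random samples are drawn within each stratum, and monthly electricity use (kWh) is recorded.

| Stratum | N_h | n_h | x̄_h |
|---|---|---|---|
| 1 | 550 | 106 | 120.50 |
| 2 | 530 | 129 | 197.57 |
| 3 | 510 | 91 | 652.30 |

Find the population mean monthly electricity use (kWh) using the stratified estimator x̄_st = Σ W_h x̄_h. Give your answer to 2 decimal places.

N = Σ N_h = 1590. Stratum weights W_h = N_h/N.
x̄_st = (550·120.50 + 530·197.57 + 510·652.30) / 1590 = 316.7674

x̄_st ≈ 316.77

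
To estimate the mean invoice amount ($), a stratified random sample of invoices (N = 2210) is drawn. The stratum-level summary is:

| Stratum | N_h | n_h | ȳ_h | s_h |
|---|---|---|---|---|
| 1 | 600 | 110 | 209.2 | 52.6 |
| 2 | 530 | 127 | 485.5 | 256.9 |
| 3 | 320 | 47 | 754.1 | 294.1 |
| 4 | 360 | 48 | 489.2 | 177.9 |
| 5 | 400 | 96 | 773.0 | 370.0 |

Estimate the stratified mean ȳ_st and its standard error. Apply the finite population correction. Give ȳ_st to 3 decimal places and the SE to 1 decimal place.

ȳ_st ≈ 502.018, SE ≈ 10.4

ȳ_st = Σ W_h ȳ_h = (600·209.2 + 530·485.5 + 320·754.1 + 360·489.2 + 400·773.0)/2210 = 502.01765
V̂(ȳ_st) = Σ W_h² (1 − n_h/N_h) s_h²/n_h, with W_h = N_h/N and N = 2210:
  stratum 1: (600/2210)²·(1 − 110/600)·52.6²/110 = 1.51405
  stratum 2: (530/2210)²·(1 − 127/530)·256.9²/127 = 22.7259
  stratum 3: (320/2210)²·(1 − 47/320)·294.1²/47 = 32.917
  stratum 4: (360/2210)²·(1 − 48/360)·177.9²/48 = 15.1629
  stratum 5: (400/2210)²·(1 − 96/400)·370.0²/96 = 35.5043
V̂(ȳ_st) = 107.824
SE(ȳ_st) = √107.824 = 10.3838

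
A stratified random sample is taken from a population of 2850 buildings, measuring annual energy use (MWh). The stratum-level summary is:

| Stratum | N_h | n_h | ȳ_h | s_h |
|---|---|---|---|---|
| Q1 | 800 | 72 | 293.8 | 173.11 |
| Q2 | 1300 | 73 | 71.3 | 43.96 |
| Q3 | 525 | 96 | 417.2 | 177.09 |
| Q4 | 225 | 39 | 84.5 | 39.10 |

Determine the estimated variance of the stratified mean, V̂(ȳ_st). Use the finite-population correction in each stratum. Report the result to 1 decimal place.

V̂(ȳ_st) = Σ W_h² (1 − n_h/N_h) s_h²/n_h, with W_h = N_h/N and N = 2850:
  stratum Q1: (800/2850)²·(1 − 72/800)·173.11²/72 = 29.8431
  stratum Q2: (1300/2850)²·(1 − 73/1300)·43.96²/73 = 5.19865
  stratum Q3: (525/2850)²·(1 − 96/525)·177.09²/96 = 9.05824
  stratum Q4: (225/2850)²·(1 − 39/225)·39.10²/39 = 0.201974
V̂(ȳ_st) = 44.3019

V̂(ȳ_st) ≈ 44.3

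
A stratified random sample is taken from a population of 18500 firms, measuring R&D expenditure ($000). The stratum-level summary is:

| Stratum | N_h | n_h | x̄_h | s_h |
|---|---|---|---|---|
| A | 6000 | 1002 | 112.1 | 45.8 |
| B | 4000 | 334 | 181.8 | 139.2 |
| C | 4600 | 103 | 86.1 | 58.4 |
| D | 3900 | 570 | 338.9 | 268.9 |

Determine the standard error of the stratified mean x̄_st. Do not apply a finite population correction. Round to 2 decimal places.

SE(x̄_st) ≈ 3.26

V̂(x̄_st) = Σ W_h² s_h²/n_h, with W_h = N_h/N and N = 18500:
  stratum A: (6000/18500)²·45.8²/1002 = 0.220203
  stratum B: (4000/18500)²·139.2²/334 = 2.71212
  stratum C: (4600/18500)²·58.4²/103 = 2.0472
  stratum D: (3900/18500)²·268.9²/570 = 5.63758
V̂(x̄_st) = 10.6171
SE(x̄_st) = √10.6171 = 3.25839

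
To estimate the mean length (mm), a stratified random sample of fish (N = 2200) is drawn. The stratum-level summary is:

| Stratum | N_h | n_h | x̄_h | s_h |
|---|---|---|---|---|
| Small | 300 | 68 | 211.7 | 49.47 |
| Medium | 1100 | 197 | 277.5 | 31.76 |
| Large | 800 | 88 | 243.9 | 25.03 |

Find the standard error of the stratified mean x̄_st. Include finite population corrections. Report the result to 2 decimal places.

V̂(x̄_st) = Σ W_h² (1 − n_h/N_h) s_h²/n_h, with W_h = N_h/N and N = 2200:
  stratum Small: (300/2200)²·(1 − 68/300)·49.47²/68 = 0.517534
  stratum Medium: (1100/2200)²·(1 − 197/1100)·31.76²/197 = 1.05082
  stratum Large: (800/2200)²·(1 − 88/800)·25.03²/88 = 0.837845
V̂(x̄_st) = 2.4062
SE(x̄_st) = √2.4062 = 1.55119

SE(x̄_st) ≈ 1.55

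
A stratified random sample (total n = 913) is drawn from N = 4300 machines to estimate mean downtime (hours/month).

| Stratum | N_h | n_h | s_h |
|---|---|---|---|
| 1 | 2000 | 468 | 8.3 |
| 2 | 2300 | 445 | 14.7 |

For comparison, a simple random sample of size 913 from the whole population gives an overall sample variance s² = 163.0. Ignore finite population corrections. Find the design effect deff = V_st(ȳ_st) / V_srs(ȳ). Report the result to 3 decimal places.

deff ≈ 0.957

V̂(ȳ_st) = Σ W_h² s_h²/n_h, with W_h = N_h/N and N = 4300:
  stratum 1: (2000/4300)²·8.3²/468 = 0.0318444
  stratum 2: (2300/4300)²·14.7²/445 = 0.138929
V_st = 0.170774
V_srs = s²/n = 163.0/913 = 0.178532
deff = V_st / V_srs = 0.170774/0.178532 = 0.9565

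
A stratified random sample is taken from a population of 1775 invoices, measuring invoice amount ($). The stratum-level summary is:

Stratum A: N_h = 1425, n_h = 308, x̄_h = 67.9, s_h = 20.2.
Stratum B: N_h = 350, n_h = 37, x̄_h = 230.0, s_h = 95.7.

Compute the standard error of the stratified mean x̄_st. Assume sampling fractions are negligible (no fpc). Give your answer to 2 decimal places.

V̂(x̄_st) = Σ W_h² s_h²/n_h, with W_h = N_h/N and N = 1775:
  stratum A: (1425/1775)²·20.2²/308 = 0.853857
  stratum B: (350/1775)²·95.7²/37 = 9.62413
V̂(x̄_st) = 10.478
SE(x̄_st) = √10.478 = 3.23697

SE(x̄_st) ≈ 3.24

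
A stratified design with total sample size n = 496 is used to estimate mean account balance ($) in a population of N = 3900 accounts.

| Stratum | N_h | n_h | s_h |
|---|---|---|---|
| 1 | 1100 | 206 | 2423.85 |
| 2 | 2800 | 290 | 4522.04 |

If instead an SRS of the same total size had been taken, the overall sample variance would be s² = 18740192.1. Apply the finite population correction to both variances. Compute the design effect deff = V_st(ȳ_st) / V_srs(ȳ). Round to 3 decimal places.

deff ≈ 1.044

V̂(ȳ_st) = Σ W_h² (1 − n_h/N_h) s_h²/n_h, with W_h = N_h/N and N = 3900:
  stratum 1: (1100/3900)²·(1 − 206/1100)·2423.85²/206 = 1843.93
  stratum 2: (2800/3900)²·(1 − 290/2800)·4522.04²/290 = 32581.7
V_st = 34425.6
V_srs = (1 − 496/3900)·18740192.1/496 = 32977.5
deff = V_st / V_srs = 34425.6/32977.5 = 1.0439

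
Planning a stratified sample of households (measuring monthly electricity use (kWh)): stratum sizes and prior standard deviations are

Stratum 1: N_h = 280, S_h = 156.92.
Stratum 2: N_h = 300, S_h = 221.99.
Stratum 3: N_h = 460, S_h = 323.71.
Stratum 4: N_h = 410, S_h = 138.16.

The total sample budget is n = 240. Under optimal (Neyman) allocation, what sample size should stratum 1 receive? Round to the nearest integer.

Neyman allocation: n_h = n · N_h S_h / Σ N_i S_i, with n = 240.
  stratum 1: N_h·S_h = 280·156.92 = 43937.60
  stratum 2: N_h·S_h = 300·221.99 = 66597.00
  stratum 3: N_h·S_h = 460·323.71 = 148906.60
  stratum 4: N_h·S_h = 410·138.16 = 56645.60
Σ N_h S_h = 316086.80
n for stratum 1 = 240·43937.60/316086.80 = 33.361 → 33

33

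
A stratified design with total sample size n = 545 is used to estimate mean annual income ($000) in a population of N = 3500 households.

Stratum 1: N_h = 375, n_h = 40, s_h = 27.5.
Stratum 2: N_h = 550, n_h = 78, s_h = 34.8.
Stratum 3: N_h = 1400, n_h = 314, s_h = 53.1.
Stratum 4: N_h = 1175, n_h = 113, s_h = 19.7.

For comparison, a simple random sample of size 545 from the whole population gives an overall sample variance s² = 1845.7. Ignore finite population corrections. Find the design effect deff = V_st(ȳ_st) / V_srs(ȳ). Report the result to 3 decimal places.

deff ≈ 0.716

V̂(ȳ_st) = Σ W_h² s_h²/n_h, with W_h = N_h/N and N = 3500:
  stratum 1: (375/3500)²·27.5²/40 = 0.217036
  stratum 2: (550/3500)²·34.8²/78 = 0.383401
  stratum 3: (1400/3500)²·53.1²/314 = 1.43674
  stratum 4: (1175/3500)²·19.7²/113 = 0.387074
V_st = 2.42425
V_srs = s²/n = 1845.7/545 = 3.38661
deff = V_st / V_srs = 2.42425/3.38661 = 0.7158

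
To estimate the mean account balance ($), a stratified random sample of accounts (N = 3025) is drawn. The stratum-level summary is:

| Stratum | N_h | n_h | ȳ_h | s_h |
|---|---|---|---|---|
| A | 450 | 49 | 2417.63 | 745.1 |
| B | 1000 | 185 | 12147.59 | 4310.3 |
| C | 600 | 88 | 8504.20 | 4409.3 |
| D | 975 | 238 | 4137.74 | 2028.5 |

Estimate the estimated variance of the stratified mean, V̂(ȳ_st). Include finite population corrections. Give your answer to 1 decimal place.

V̂(ȳ_st) ≈ 17942.5

V̂(ȳ_st) = Σ W_h² (1 − n_h/N_h) s_h²/n_h, with W_h = N_h/N and N = 3025:
  stratum A: (450/3025)²·(1 − 49/450)·745.1²/49 = 223.429
  stratum B: (1000/3025)²·(1 − 185/1000)·4310.3²/185 = 8944.38
  stratum C: (600/3025)²·(1 − 88/600)·4409.3²/88 = 7416.98
  stratum D: (975/3025)²·(1 − 238/975)·2028.5²/238 = 1357.67
V̂(ȳ_st) = 17942.5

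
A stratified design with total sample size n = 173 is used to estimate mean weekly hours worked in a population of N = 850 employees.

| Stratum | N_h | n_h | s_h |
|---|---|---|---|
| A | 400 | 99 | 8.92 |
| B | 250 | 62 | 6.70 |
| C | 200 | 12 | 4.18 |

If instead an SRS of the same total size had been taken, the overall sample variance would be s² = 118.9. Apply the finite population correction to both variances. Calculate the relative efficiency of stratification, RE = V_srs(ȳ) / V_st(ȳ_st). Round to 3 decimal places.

RE ≈ 2.132

V̂(ȳ_st) = Σ W_h² (1 − n_h/N_h) s_h²/n_h, with W_h = N_h/N and N = 850:
  stratum A: (400/850)²·(1 − 99/400)·8.92²/99 = 0.133932
  stratum B: (250/850)²·(1 − 62/250)·6.70²/62 = 0.0470997
  stratum C: (200/850)²·(1 − 12/200)·4.18²/12 = 0.0757742
V_st = 0.256805
V_srs = (1 − 173/850)·118.9/173 = 0.547401
Relative efficiency = V_srs / V_st = 0.547401/0.256805 = 2.1316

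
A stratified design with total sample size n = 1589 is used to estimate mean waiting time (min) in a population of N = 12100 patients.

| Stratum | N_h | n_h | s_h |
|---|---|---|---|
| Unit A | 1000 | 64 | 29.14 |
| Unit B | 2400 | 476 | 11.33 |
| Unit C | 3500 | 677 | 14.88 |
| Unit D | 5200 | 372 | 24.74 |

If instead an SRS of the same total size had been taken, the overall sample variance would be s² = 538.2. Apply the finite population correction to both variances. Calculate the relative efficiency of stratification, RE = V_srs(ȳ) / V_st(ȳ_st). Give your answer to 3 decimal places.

V̂(ȳ_st) = Σ W_h² (1 − n_h/N_h) s_h²/n_h, with W_h = N_h/N and N = 12100:
  stratum Unit A: (1000/12100)²·(1 − 64/1000)·29.14²/64 = 0.0848212
  stratum Unit B: (2400/12100)²·(1 − 476/2400)·11.33²/476 = 0.00850547
  stratum Unit C: (3500/12100)²·(1 − 677/3500)·14.88²/677 = 0.0220712
  stratum Unit D: (5200/12100)²·(1 − 372/5200)·24.74²/372 = 0.282135
V_st = 0.397532
V_srs = (1 − 1589/12100)·538.2/1589 = 0.294224
Relative efficiency = V_srs / V_st = 0.294224/0.397532 = 0.7401

RE ≈ 0.740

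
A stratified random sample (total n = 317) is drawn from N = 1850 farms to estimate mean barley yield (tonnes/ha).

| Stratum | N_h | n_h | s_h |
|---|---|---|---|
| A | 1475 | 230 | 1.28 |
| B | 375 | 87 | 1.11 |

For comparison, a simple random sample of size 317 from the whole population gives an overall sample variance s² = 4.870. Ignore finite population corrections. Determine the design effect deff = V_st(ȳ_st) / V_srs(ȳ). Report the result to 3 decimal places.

deff ≈ 0.333

V̂(ȳ_st) = Σ W_h² s_h²/n_h, with W_h = N_h/N and N = 1850:
  stratum A: (1475/1850)²·1.28²/230 = 0.00452827
  stratum B: (375/1850)²·1.11²/87 = 0.000581897
V_st = 0.00511017
V_srs = s²/n = 4.870/317 = 0.0153628
deff = V_st / V_srs = 0.00511017/0.0153628 = 0.3326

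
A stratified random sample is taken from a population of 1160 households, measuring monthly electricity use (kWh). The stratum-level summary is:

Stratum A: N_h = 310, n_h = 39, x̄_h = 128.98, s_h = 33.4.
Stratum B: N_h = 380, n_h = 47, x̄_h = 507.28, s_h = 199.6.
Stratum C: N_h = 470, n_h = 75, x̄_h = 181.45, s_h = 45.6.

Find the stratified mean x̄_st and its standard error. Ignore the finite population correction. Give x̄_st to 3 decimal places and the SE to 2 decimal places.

x̄_st ≈ 274.165, SE ≈ 9.88

x̄_st = Σ W_h x̄_h = (310·128.98 + 380·507.28 + 470·181.45)/1160 = 274.16526
V̂(x̄_st) = Σ W_h² s_h²/n_h, with W_h = N_h/N and N = 1160:
  stratum A: (310/1160)²·33.4²/39 = 2.04285
  stratum B: (380/1160)²·199.6²/47 = 90.965
  stratum C: (470/1160)²·45.6²/75 = 4.55143
V̂(x̄_st) = 97.5593
SE(x̄_st) = √97.5593 = 9.87721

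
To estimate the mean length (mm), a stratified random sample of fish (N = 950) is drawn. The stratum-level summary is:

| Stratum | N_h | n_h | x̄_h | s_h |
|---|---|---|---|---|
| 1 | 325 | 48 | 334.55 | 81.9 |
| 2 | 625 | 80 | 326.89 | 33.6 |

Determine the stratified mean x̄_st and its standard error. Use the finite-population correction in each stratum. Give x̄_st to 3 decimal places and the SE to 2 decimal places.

x̄_st = Σ W_h x̄_h = (325·334.55 + 625·326.89)/950 = 329.51053
V̂(x̄_st) = Σ W_h² (1 − n_h/N_h) s_h²/n_h, with W_h = N_h/N and N = 950:
  stratum 1: (325/950)²·(1 − 48/325)·81.9²/48 = 13.9393
  stratum 2: (625/950)²·(1 − 80/625)·33.6²/80 = 5.3262
V̂(x̄_st) = 19.2656
SE(x̄_st) = √19.2656 = 4.38925

x̄_st ≈ 329.511, SE ≈ 4.39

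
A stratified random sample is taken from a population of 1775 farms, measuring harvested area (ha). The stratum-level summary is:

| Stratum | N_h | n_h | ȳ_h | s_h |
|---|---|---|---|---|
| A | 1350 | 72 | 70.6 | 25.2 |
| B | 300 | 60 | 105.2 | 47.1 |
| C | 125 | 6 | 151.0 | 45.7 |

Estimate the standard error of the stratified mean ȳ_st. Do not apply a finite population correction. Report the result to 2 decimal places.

V̂(ȳ_st) = Σ W_h² s_h²/n_h, with W_h = N_h/N and N = 1775:
  stratum A: (1350/1775)²·25.2²/72 = 5.10199
  stratum B: (300/1775)²·47.1²/60 = 1.05618
  stratum C: (125/1775)²·45.7²/6 = 1.72625
V̂(ȳ_st) = 7.88442
SE(ȳ_st) = √7.88442 = 2.80792

SE(ȳ_st) ≈ 2.81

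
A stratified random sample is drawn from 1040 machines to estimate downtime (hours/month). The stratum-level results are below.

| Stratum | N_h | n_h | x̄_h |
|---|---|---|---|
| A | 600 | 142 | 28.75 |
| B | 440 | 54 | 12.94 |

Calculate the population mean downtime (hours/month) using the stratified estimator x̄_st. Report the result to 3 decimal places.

N = Σ N_h = 1040. Stratum weights W_h = N_h/N.
x̄_st = (600·28.75 + 440·12.94) / 1040 = 22.06115

x̄_st ≈ 22.061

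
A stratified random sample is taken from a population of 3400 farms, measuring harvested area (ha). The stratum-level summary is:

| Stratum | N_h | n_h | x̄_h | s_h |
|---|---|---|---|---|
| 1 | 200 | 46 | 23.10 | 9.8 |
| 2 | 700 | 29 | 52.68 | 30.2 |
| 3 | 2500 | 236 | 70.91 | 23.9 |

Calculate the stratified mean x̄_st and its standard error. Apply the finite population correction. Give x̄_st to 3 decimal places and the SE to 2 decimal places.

x̄_st = Σ W_h x̄_h = (200·23.10 + 700·52.68 + 2500·70.91)/3400 = 64.34441
V̂(x̄_st) = Σ W_h² (1 − n_h/N_h) s_h²/n_h, with W_h = N_h/N and N = 3400:
  stratum 1: (200/3400)²·(1 − 46/200)·9.8²/46 = 0.00556272
  stratum 2: (700/3400)²·(1 − 29/700)·30.2²/29 = 1.27785
  stratum 3: (2500/3400)²·(1 − 236/2500)·23.9²/236 = 1.18507
V̂(x̄_st) = 2.46847
SE(x̄_st) = √2.46847 = 1.57114

x̄_st ≈ 64.344, SE ≈ 1.57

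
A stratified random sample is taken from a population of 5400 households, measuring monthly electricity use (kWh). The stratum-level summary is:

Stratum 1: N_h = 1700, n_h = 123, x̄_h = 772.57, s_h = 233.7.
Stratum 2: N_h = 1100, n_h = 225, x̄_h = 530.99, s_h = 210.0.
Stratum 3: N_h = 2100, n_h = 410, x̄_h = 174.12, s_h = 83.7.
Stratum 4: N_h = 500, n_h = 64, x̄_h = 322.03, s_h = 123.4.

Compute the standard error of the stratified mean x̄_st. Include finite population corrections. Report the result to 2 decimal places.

SE(x̄_st) ≈ 7.15

V̂(x̄_st) = Σ W_h² (1 − n_h/N_h) s_h²/n_h, with W_h = N_h/N and N = 5400:
  stratum 1: (1700/5400)²·(1 − 123/1700)·233.7²/123 = 40.823
  stratum 2: (1100/5400)²·(1 − 225/1100)·210.0²/225 = 6.46948
  stratum 3: (2100/5400)²·(1 − 410/2100)·83.7²/410 = 2.07963
  stratum 4: (500/5400)²·(1 − 64/500)·123.4²/64 = 1.77877
V̂(x̄_st) = 51.1509
SE(x̄_st) = √51.1509 = 7.15199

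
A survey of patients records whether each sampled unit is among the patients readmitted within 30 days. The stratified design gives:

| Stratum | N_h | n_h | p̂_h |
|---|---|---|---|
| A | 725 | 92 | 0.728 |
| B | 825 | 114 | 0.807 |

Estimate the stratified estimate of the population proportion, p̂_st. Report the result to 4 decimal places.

N = 1550; stratum weights W_h = N_h/N.
p̂_st = Σ W_h p̂_h = (725·0.728 + 825·0.807)/1550 = 0.77005

p̂_st ≈ 0.7700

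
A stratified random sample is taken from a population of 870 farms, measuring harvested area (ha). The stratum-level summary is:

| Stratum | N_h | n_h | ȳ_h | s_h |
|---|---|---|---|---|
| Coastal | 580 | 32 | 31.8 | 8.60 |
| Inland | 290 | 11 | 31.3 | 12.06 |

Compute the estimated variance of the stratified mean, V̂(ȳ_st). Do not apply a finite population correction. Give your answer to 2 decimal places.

V̂(ȳ_st) = Σ W_h² s_h²/n_h, with W_h = N_h/N and N = 870:
  stratum Coastal: (580/870)²·8.60²/32 = 1.02722
  stratum Inland: (290/870)²·12.06²/11 = 1.46913
V̂(ȳ_st) = 2.49635

V̂(ȳ_st) ≈ 2.50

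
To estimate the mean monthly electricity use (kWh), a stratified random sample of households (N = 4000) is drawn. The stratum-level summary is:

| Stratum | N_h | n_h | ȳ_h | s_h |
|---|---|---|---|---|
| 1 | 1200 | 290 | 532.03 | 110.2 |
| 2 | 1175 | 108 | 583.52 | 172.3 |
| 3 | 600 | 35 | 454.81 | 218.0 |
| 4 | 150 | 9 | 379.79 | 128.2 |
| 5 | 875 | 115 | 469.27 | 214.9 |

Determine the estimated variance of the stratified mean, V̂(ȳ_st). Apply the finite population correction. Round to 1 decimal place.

V̂(ȳ_st) = Σ W_h² (1 − n_h/N_h) s_h²/n_h, with W_h = N_h/N and N = 4000:
  stratum 1: (1200/4000)²·(1 − 290/1200)·110.2²/290 = 2.85804
  stratum 2: (1175/4000)²·(1 − 108/1175)·172.3²/108 = 21.5392
  stratum 3: (600/4000)²·(1 − 35/600)·218.0²/35 = 28.769
  stratum 4: (150/4000)²·(1 − 9/150)·128.2²/9 = 2.41393
  stratum 5: (875/4000)²·(1 − 115/875)·214.9²/115 = 16.6908
V̂(ȳ_st) = 72.2709

V̂(ȳ_st) ≈ 72.3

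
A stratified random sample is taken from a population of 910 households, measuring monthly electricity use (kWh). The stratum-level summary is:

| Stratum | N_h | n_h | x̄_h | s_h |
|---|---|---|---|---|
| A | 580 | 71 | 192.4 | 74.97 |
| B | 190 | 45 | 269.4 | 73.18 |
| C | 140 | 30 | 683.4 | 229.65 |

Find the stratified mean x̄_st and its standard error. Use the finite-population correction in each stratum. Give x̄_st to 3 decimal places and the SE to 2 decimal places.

x̄_st = Σ W_h x̄_h = (580·192.4 + 190·269.4 + 140·683.4)/910 = 284.01538
V̂(x̄_st) = Σ W_h² (1 − n_h/N_h) s_h²/n_h, with W_h = N_h/N and N = 910:
  stratum A: (580/910)²·(1 − 71/580)·74.97²/71 = 28.2215
  stratum B: (190/910)²·(1 − 45/190)·73.18²/45 = 3.95923
  stratum C: (140/910)²·(1 − 30/140)·229.65²/30 = 32.6926
V̂(x̄_st) = 64.8733
SE(x̄_st) = √64.8733 = 8.0544

x̄_st ≈ 284.015, SE ≈ 8.05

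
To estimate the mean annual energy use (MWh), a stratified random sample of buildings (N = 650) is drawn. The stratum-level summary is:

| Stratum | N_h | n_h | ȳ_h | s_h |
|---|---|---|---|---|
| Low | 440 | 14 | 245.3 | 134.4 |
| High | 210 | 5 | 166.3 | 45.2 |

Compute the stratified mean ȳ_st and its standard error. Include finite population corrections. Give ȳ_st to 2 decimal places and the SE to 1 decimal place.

ȳ_st = Σ W_h ȳ_h = (440·245.3 + 210·166.3)/650 = 219.77692
V̂(ȳ_st) = Σ W_h² (1 − n_h/N_h) s_h²/n_h, with W_h = N_h/N and N = 650:
  stratum Low: (440/650)²·(1 − 14/440)·134.4²/14 = 572.408
  stratum High: (210/650)²·(1 − 5/210)·45.2²/5 = 41.6345
V̂(ȳ_st) = 614.043
SE(ȳ_st) = √614.043 = 24.7799

ȳ_st ≈ 219.78, SE ≈ 24.8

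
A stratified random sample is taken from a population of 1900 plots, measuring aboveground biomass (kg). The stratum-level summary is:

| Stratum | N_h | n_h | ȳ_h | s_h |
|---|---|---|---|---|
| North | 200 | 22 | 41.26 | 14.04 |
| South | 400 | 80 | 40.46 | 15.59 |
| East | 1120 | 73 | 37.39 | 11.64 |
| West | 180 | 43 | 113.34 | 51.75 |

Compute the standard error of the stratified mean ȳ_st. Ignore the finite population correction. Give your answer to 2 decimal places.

SE(ȳ_st) ≈ 1.20

V̂(ȳ_st) = Σ W_h² s_h²/n_h, with W_h = N_h/N and N = 1900:
  stratum North: (200/1900)²·14.04²/22 = 0.0992806
  stratum South: (400/1900)²·15.59²/80 = 0.134653
  stratum East: (1120/1900)²·11.64²/73 = 0.644929
  stratum West: (180/1900)²·51.75²/43 = 0.558972
V̂(ȳ_st) = 1.43783
SE(ȳ_st) = √1.43783 = 1.1991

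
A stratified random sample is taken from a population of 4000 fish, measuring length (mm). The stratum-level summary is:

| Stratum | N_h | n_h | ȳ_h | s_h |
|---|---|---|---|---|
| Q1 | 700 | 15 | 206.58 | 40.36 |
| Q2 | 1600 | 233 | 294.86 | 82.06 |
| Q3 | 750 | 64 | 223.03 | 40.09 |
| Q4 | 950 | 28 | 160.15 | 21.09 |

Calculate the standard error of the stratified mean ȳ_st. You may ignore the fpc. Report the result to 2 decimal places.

SE(ȳ_st) ≈ 3.12

V̂(ȳ_st) = Σ W_h² s_h²/n_h, with W_h = N_h/N and N = 4000:
  stratum Q1: (700/4000)²·40.36²/15 = 3.32573
  stratum Q2: (1600/4000)²·82.06²/233 = 4.6241
  stratum Q3: (750/4000)²·40.09²/64 = 0.882866
  stratum Q4: (950/4000)²·21.09²/28 = 0.89603
V̂(ȳ_st) = 9.72873
SE(ȳ_st) = √9.72873 = 3.11909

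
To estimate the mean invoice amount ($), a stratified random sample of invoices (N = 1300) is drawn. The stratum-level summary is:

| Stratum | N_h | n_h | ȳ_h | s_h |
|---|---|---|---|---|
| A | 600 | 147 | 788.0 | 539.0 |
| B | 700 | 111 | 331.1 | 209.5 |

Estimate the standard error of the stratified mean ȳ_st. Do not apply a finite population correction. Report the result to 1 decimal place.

V̂(ȳ_st) = Σ W_h² s_h²/n_h, with W_h = N_h/N and N = 1300:
  stratum A: (600/1300)²·539.0²/147 = 420.994
  stratum B: (700/1300)²·209.5²/111 = 114.645
V̂(ȳ_st) = 535.639
SE(ȳ_st) = √535.639 = 23.1439

SE(ȳ_st) ≈ 23.1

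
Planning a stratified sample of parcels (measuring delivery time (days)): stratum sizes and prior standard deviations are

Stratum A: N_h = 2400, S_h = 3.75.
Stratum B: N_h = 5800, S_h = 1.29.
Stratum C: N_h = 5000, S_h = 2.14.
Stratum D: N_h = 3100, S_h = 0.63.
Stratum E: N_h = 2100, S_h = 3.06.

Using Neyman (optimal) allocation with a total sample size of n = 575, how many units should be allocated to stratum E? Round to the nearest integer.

Neyman allocation: n_h = n · N_h S_h / Σ N_i S_i, with n = 575.
  stratum A: N_h·S_h = 2400·3.75 = 9000.00
  stratum B: N_h·S_h = 5800·1.29 = 7482.00
  stratum C: N_h·S_h = 5000·2.14 = 10700.00
  stratum D: N_h·S_h = 3100·0.63 = 1953.00
  stratum E: N_h·S_h = 2100·3.06 = 6426.00
Σ N_h S_h = 35561.00
n for stratum E = 575·6426.00/35561.00 = 103.905 → 104

104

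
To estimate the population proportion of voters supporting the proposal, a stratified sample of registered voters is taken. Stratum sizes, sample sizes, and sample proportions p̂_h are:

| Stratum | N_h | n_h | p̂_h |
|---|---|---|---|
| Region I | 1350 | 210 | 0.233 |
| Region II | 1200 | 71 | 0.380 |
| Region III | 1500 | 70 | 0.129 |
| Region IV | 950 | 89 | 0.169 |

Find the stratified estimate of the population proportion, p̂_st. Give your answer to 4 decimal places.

p̂_st ≈ 0.2249

N = 5000; stratum weights W_h = N_h/N.
p̂_st = Σ W_h p̂_h = (1350·0.233 + 1200·0.380 + 1500·0.129 + 950·0.169)/5000 = 0.22492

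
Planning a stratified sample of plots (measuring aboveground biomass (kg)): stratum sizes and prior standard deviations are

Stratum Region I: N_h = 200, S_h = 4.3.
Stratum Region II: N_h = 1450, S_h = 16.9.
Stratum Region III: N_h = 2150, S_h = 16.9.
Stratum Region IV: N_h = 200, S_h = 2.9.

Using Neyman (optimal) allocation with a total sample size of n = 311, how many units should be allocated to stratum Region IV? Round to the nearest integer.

Neyman allocation: n_h = n · N_h S_h / Σ N_i S_i, with n = 311.
  stratum Region I: N_h·S_h = 200·4.3 = 860.00
  stratum Region II: N_h·S_h = 1450·16.9 = 24505.00
  stratum Region III: N_h·S_h = 2150·16.9 = 36335.00
  stratum Region IV: N_h·S_h = 200·2.9 = 580.00
Σ N_h S_h = 62280.00
n for stratum Region IV = 311·580.00/62280.00 = 2.896 → 3

3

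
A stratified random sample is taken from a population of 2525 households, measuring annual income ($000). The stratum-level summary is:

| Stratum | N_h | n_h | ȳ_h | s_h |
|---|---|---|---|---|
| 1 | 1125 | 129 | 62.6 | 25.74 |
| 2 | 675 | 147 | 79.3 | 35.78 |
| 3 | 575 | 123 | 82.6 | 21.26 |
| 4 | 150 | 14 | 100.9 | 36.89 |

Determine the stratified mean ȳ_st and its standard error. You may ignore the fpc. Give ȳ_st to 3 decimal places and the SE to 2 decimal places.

ȳ_st = Σ W_h ȳ_h = (1125·62.6 + 675·79.3 + 575·82.6 + 150·100.9)/2525 = 73.89406
V̂(ȳ_st) = Σ W_h² s_h²/n_h, with W_h = N_h/N and N = 2525:
  stratum 1: (1125/2525)²·25.74²/129 = 1.01955
  stratum 2: (675/2525)²·35.78²/147 = 0.622369
  stratum 3: (575/2525)²·21.26²/123 = 0.190561
  stratum 4: (150/2525)²·36.89²/14 = 0.343043
V̂(ȳ_st) = 2.17553
SE(ȳ_st) = √2.17553 = 1.47497

ȳ_st ≈ 73.894, SE ≈ 1.47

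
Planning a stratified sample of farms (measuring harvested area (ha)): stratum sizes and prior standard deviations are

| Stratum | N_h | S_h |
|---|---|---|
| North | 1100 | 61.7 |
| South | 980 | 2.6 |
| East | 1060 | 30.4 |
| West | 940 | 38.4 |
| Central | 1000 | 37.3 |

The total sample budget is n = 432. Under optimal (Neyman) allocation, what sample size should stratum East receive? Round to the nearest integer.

79

Neyman allocation: n_h = n · N_h S_h / Σ N_i S_i, with n = 432.
  stratum North: N_h·S_h = 1100·61.7 = 67870.00
  stratum South: N_h·S_h = 980·2.6 = 2548.00
  stratum East: N_h·S_h = 1060·30.4 = 32224.00
  stratum West: N_h·S_h = 940·38.4 = 36096.00
  stratum Central: N_h·S_h = 1000·37.3 = 37300.00
Σ N_h S_h = 176038.00
n for stratum East = 432·32224.00/176038.00 = 79.078 → 79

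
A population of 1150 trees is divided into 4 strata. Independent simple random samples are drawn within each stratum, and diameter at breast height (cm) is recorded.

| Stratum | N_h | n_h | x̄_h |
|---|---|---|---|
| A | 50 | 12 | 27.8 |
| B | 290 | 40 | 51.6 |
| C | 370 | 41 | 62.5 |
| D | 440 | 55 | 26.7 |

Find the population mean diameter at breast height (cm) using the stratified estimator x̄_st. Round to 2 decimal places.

x̄_st ≈ 44.55

N = Σ N_h = 1150. Stratum weights W_h = N_h/N.
x̄_st = (50·27.8 + 290·51.6 + 370·62.5 + 440·26.7) / 1150 = 44.5452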